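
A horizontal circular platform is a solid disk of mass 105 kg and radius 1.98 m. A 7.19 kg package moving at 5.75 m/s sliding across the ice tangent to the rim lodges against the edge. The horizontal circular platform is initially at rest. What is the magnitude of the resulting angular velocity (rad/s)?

About the central axle the impulsive forces during the collision are internal, so angular momentum about that axis is conserved.
I_p = ½(105)(1.98)² = 205.8 kg·m². Taking the sense of the package's angular momentum as positive, L_{package} = m v R = (7.19)(5.75)(1.98) = 81.86 kg·m²/s.
L_i = 0 + 81.86 = 81.86 kg·m²/s.
After sticking, I_f = I_p + m R² = 205.8 + (7.19)(1.98)² = 234.0 kg·m².
ω_f = L_i / I_f = 81.86 / 234.0 = 0.3498 rad/s.

|ω_f| ≈ 0.350 rad/s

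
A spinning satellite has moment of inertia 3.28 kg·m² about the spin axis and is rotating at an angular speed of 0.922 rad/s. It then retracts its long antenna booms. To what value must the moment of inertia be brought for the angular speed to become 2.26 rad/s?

No external torque acts about the spin axis, so angular momentum is conserved.
I₂ = I₁ω₁ / ω₂ = (3.28)(0.922) / (2.26) = 1.338 kg·m².

I₂ ≈ 1.34 kg·m²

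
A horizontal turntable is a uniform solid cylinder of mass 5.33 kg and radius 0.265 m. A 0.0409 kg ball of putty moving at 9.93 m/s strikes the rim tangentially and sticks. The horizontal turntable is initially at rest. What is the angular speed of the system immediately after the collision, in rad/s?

About the axle the impulsive forces during the collision are internal, so angular momentum about that axis is conserved.
I_p = ½(5.33)(0.265)² = 0.1871 kg·m². Taking the sense of the ball of putty's angular momentum as positive, L_{ball} = m v R = (0.0409)(9.93)(0.265) = 0.1076 kg·m²/s.
L_i = 0 + 0.1076 = 0.1076 kg·m²/s.
After sticking, I_f = I_p + m R² = 0.1871 + (0.0409)(0.265)² = 0.1900 kg·m².
ω_f = L_i / I_f = 0.1076 / 0.1900 = 0.5664 rad/s.

|ω_f| ≈ 0.566 rad/s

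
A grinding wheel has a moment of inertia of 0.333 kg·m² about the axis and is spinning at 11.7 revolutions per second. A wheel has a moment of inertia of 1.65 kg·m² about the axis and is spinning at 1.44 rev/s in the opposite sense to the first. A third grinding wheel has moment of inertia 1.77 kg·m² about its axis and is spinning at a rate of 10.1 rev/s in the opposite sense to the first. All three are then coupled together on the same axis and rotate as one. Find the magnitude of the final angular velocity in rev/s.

The coupling torques are internal; angular momentum about the shared axis is conserved.
Taking A's sense as positive: L = (0.3330)(11.7) − (1.650)(1.44) − (1.770)(10.1) = -16.36 kg·m²·rev/s.
Combined I = 0.3330 + 1.650 + 1.770 = 3.753 kg·m².
ω_f = L / I = -16.36 / 3.753 = -4.358 rev/s.

|ω_f| ≈ 4.36 rev/s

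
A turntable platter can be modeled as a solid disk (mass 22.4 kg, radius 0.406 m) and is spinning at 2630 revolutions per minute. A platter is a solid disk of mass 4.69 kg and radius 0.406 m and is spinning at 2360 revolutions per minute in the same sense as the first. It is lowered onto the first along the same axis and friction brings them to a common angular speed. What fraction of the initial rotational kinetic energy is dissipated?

fraction ≈ 0.00156

The coupling torques are internal; angular momentum about the shared axis is conserved.
Moments of inertia: I_A = ½(22.4)(0.406)² = 1.846 kg·m²; I_B = ½(4.69)(0.406)² = 0.3865 kg·m².
Taking A's sense as positive: L = (1.846)(2630) + (0.3865)(2360) = 5768 kg·m²·rpm.
Combined I = 1.846 + 0.3865 = 2.233 kg·m².
ω_f = L / I = 5768 / 2.233 = 2583 rpm.
KE_i = ½ΣIω² = 81820 J; KE_f = ½(2.233)(270.5)² = 81690 J.
Fraction dissipated = (KE_i − KE_f)/KE_i = 0.001561.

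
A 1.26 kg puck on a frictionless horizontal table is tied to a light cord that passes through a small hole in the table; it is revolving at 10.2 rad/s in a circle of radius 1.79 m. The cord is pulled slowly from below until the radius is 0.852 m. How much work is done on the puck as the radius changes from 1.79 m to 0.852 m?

W ≈ 717 J

The constraining force is radial, so m r² ω about the center is conserved.
ω₂ = ω₁ (r₁/r₂)² = (10.2)(1.79/0.852)² = 45.02 rad/s.
W = ΔKE = ½m(v₂² − v₁²) = 717.0 J.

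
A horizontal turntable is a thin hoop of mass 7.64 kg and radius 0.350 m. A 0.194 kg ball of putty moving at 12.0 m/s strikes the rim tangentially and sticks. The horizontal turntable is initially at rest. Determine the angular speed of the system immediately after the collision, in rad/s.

|ω_f| ≈ 0.849 rad/s

The axle reaction passes through the axle and exerts no torque about it; angular momentum about the axle is conserved through the impact.
I_p = (7.64)(0.350)² = 0.9359 kg·m². Taking the sense of the ball of putty's angular momentum as positive, L_{ball} = m v R = (0.194)(12.0)(0.350) = 0.8148 kg·m²/s.
L_i = 0 + 0.8148 = 0.8148 kg·m²/s.
After sticking, I_f = I_p + m R² = 0.9359 + (0.194)(0.350)² = 0.9597 kg·m².
ω_f = L_i / I_f = 0.8148 / 0.9597 = 0.8490 rad/s.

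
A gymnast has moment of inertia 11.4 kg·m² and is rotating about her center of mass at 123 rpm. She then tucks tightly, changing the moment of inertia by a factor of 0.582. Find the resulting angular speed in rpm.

ω₂ ≈ 211 rpm

No external torque acts about the spin axis, so angular momentum is conserved.
I₂ = 0.582 × 11.4 = 6.635 kg·m².
ω₂ = I₁ω₁ / I₂ = (11.40)(123 rpm) / (6.635) = 211.3 rpm.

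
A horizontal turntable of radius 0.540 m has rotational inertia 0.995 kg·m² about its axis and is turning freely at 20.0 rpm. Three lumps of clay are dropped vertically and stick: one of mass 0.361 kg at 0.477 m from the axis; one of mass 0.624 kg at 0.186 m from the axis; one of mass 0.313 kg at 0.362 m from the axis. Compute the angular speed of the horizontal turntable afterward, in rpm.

No external torque acts about the axis; L_before = L_after.
Added inertia Σmr² = (0.361)(0.477)² + (0.624)(0.186)² + (0.313)(0.362)² = 0.1447 kg·m²; I_f = 0.9950 + 0.1447 = 1.140 kg·m².
ω_f = I_p ω_i / I_f = (0.9950)(20.0) / 1.140 = 17.46 rpm.

ω_f ≈ 17.5 rpm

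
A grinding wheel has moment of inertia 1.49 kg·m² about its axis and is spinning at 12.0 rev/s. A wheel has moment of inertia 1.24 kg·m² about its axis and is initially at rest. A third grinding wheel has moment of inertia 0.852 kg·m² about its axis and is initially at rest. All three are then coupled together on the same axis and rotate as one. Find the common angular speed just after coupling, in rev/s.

|ω_f| ≈ 4.99 rev/s

No external torque acts about the common axis, so total angular momentum is conserved.
Taking A's sense as positive: L = (1.490)(12.0) = 17.88 kg·m²·rev/s.
Combined I = 1.490 + 1.240 + 0.8520 = 3.582 kg·m².
ω_f = L / I = 17.88 / 3.582 = 4.992 rev/s.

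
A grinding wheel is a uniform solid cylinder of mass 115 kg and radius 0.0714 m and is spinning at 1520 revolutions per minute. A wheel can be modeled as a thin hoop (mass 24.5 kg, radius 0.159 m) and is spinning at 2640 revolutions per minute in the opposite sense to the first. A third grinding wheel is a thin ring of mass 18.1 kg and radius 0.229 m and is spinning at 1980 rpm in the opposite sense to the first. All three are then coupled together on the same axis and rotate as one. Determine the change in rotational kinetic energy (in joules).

The coupling torques are internal; angular momentum about the shared axis is conserved.
Moments of inertia: I_A = ½(115)(0.0714)² = 0.2931 kg·m²; I_B = (24.5)(0.159)² = 0.6194 kg·m²; I_C = (18.1)(0.229)² = 0.9492 kg·m².
Taking A's sense as positive: L = (0.2931)(1520) − (0.6194)(2640) − (0.9492)(1980) = -3069 kg·m²·rpm.
Combined I = 0.2931 + 0.6194 + 0.9492 = 1.862 kg·m².
ω_f = L / I = -3069 / 1.862 = -1648 rpm.
KE_i = ½ΣIω² = 47790 J; KE_f = ½(1.862)(172.6)² = 27740 J.

ΔKE ≈ -20000 J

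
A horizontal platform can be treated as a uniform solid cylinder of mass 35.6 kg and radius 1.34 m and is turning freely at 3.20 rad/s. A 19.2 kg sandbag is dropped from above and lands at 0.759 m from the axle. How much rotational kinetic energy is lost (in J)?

The added mass arrives with no angular momentum about the axle, and any external torque about the axle is negligible, so the system's angular momentum is conserved.
I_p = ½(35.6)(1.34)² = 31.96 kg·m².
Added inertia Σmr² = (19.2)(0.759)² = 11.06 kg·m²; I_f = 31.96 + 11.06 = 43.02 kg·m².
ω_f = I_p ω_i / I_f = (31.96)(3.20) / 43.02 = 2.377 rad/s.
KE_i = ½(31.96)(3.200 rad/s)² = 163.6 J; KE_f = ½(43.02)(2.377)² = 121.6 J.

energy lost ≈ 42.1 J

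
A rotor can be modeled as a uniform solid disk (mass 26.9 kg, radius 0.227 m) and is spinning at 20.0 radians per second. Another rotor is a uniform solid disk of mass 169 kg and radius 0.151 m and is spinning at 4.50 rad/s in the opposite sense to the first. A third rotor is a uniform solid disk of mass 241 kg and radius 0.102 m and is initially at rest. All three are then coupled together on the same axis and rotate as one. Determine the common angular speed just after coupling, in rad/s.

The coupling torques are internal; angular momentum about the shared axis is conserved.
Moments of inertia: I_A = ½(26.9)(0.227)² = 0.6931 kg·m²; I_B = ½(169)(0.151)² = 1.927 kg·m²; I_C = ½(241)(0.102)² = 1.254 kg·m².
Taking A's sense as positive: L = (0.6931)(20.0) − (1.927)(4.50) = 5.191 kg·m²·rad/s.
Combined I = 0.6931 + 1.927 + 1.254 = 3.873 kg·m².
ω_f = L / I = 5.191 / 3.873 = 1.340 rad/s.

|ω_f| ≈ 1.34 rad/s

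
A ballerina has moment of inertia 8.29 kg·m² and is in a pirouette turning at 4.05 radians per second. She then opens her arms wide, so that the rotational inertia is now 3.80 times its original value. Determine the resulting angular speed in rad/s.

No external torque acts about the spin axis, so angular momentum is conserved.
I₂ = 3.80 × 8.29 = 31.50 kg·m².
ω₂ = I₁ω₁ / I₂ = (8.290)(4.05 rad/s) / (31.50) = 1.066 rad/s.

ω₂ ≈ 1.07 rad/s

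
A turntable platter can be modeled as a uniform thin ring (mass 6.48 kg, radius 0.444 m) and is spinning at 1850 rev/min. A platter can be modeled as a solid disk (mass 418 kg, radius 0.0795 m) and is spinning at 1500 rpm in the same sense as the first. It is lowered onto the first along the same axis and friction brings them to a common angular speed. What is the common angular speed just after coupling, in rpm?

No external torque acts about the common axis, so total angular momentum is conserved.
Moments of inertia: I_A = (6.48)(0.444)² = 1.277 kg·m²; I_B = ½(418)(0.0795)² = 1.321 kg·m².
Taking A's sense as positive: L = (1.277)(1850) + (1.321)(1500) = 4345 kg·m²·rpm.
Combined I = 1.277 + 1.321 = 2.598 kg·m².
ω_f = L / I = 4345 / 2.598 = 1672 rpm.

|ω_f| ≈ 1670 rpm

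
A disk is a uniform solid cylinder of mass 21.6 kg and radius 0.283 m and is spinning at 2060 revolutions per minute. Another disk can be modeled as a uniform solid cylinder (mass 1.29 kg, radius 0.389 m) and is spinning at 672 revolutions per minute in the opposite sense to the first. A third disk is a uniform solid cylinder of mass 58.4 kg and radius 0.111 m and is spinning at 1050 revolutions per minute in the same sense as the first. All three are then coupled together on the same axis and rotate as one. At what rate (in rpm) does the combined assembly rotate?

|ω_f| ≈ 1580 rpm

No external torque acts about the common axis, so total angular momentum is conserved.
Moments of inertia: I_A = ½(21.6)(0.283)² = 0.8650 kg·m²; I_B = ½(1.29)(0.389)² = 0.09760 kg·m²; I_C = ½(58.4)(0.111)² = 0.3598 kg·m².
Taking A's sense as positive: L = (0.8650)(2060) − (0.09760)(672) + (0.3598)(1050) = 2094 kg·m²·rpm.
Combined I = 0.8650 + 0.09760 + 0.3598 = 1.322 kg·m².
ω_f = L / I = 2094 / 1.322 = 1584 rpm.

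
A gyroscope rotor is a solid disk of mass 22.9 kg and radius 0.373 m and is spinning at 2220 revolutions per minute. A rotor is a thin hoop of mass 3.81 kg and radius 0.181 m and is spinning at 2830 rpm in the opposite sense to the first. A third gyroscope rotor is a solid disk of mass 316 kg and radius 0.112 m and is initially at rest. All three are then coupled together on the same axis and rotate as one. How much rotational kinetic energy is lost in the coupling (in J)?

ΔKE lost ≈ 33500 J

No external torque acts about the common axis, so total angular momentum is conserved.
Moments of inertia: I_A = ½(22.9)(0.373)² = 1.593 kg·m²; I_B = (3.81)(0.181)² = 0.1248 kg·m²; I_C = ½(316)(0.112)² = 1.982 kg·m².
Taking A's sense as positive: L = (1.593)(2220) − (0.1248)(2830) = 3183 kg·m²·rpm.
Combined I = 1.593 + 0.1248 + 1.982 = 3.700 kg·m².
ω_f = L / I = 3183 / 3.700 = 860.4 rpm.
KE_i = ½ΣIω² = 48530 J; KE_f = ½(3.700)(90.10)² = 15020 J.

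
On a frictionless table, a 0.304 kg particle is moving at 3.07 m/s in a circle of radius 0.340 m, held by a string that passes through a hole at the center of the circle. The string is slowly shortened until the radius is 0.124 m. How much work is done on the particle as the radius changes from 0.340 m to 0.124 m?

The only horizontal force on the mass is along the cord (radial), so it exerts no torque about the hole and angular momentum m v r is conserved.
v₂ = v₁ r₁ / r₂ = (3.07)(0.340) / (0.124) = 8.418 m/s.
W = ΔKE = ½m(v₂² − v₁²) = 9.338 J.

W ≈ 9.34 J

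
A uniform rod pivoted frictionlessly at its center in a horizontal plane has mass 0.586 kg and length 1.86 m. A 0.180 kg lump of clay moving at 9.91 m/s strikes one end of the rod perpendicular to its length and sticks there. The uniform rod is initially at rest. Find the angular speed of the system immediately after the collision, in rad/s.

The axle reaction passes through the pivot and exerts no torque about it; angular momentum about the pivot is conserved through the impact.
I_p = (1/12)(0.586)(1.86)² = 0.1689 kg·m². Taking the sense of the lump of clay's angular momentum as positive, L_{lump} = m v R = (0.180)(9.91)(1.86/2) = 1.659 kg·m²/s.
L_i = 0 + 1.659 = 1.659 kg·m²/s.
After sticking, I_f = I_p + m R² = 0.1689 + (0.180)(1.86/2)² = 0.3246 kg·m².
ω_f = L_i / I_f = 1.659 / 0.3246 = 5.110 rad/s.

|ω_f| ≈ 5.11 rad/s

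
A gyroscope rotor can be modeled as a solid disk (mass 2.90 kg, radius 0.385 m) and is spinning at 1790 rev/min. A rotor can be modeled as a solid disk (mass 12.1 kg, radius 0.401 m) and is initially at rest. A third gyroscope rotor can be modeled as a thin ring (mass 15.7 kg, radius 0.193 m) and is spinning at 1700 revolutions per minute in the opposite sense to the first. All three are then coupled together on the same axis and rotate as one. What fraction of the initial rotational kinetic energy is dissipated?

No external torque acts about the common axis, so total angular momentum is conserved.
Moments of inertia: I_A = ½(2.90)(0.385)² = 0.2149 kg·m²; I_B = ½(12.1)(0.401)² = 0.9728 kg·m²; I_C = (15.7)(0.193)² = 0.5848 kg·m².
Taking A's sense as positive: L = (0.2149)(1790) − (0.5848)(1700) = -609.5 kg·m²·rpm.
Combined I = 0.2149 + 0.9728 + 0.5848 = 1.773 kg·m².
ω_f = L / I = -609.5 / 1.773 = -343.8 rpm.
KE_i = ½ΣIω² = 13040 J; KE_f = ½(1.773)(36.01)² = 1149 J.
Fraction dissipated = (KE_i − KE_f)/KE_i = 0.9119.

fraction ≈ 0.912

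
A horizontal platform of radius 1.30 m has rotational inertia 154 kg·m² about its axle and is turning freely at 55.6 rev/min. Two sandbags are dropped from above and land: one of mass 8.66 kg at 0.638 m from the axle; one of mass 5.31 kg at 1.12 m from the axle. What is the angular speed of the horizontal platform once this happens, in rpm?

ω_f ≈ 52.2 rpm

The added mass arrives with no angular momentum about the axle, and any external torque about the axle is negligible, so the system's angular momentum is conserved.
Added inertia Σmr² = (8.66)(0.638)² + (5.31)(1.12)² = 10.19 kg·m²; I_f = 154.0 + 10.19 = 164.2 kg·m².
ω_f = I_p ω_i / I_f = (154.0)(55.6) / 164.2 = 52.15 rpm.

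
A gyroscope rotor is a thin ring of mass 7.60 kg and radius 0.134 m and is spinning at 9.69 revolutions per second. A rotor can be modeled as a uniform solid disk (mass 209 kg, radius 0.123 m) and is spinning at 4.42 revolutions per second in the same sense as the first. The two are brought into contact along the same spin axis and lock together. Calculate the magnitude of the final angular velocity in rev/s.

No external torque acts about the common axis, so total angular momentum is conserved.
Moments of inertia: I_A = (7.60)(0.134)² = 0.1365 kg·m²; I_B = ½(209)(0.123)² = 1.581 kg·m².
Taking A's sense as positive: L = (0.1365)(9.69) + (1.581)(4.42) = 8.310 kg·m²·rev/s.
Combined I = 0.1365 + 1.581 = 1.717 kg·m².
ω_f = L / I = 8.310 / 1.717 = 4.839 rev/s.

|ω_f| ≈ 4.84 rev/s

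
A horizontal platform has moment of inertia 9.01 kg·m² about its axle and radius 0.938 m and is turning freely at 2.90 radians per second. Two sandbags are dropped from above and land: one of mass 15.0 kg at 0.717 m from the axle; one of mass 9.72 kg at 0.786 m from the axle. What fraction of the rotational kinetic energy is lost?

fraction ≈ 0.604

No external torque acts about the axle; L_before = L_after.
Added inertia Σmr² = (15.0)(0.717)² + (9.72)(0.786)² = 13.72 kg·m²; I_f = 9.010 + 13.72 = 22.73 kg·m².
ω_f = I_p ω_i / I_f = (9.010)(2.90) / 22.73 = 1.150 rad/s.
KE_i = ½(9.010)(2.900 rad/s)² = 37.89 J; KE_f = ½(22.73)(1.150)² = 15.02 J.
Fraction lost = 0.6035.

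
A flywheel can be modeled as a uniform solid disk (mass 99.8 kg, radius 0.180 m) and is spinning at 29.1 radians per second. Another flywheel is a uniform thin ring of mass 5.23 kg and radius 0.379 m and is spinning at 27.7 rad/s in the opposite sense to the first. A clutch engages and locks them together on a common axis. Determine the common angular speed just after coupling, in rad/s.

The coupling torques are internal; angular momentum about the shared axis is conserved.
Moments of inertia: I_A = ½(99.8)(0.180)² = 1.617 kg·m²; I_B = (5.23)(0.379)² = 0.7512 kg·m².
Taking A's sense as positive: L = (1.617)(29.1) − (0.7512)(27.7) = 26.24 kg·m²·rad/s.
Combined I = 1.617 + 0.7512 = 2.368 kg·m².
ω_f = L / I = 26.24 / 2.368 = 11.08 rad/s.

|ω_f| ≈ 11.1 rad/s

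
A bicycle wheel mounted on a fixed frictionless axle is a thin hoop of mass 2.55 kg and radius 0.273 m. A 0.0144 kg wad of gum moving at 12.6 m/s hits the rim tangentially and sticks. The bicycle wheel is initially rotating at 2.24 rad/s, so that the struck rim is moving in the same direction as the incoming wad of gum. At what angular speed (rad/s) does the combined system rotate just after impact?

The axle reaction passes through the axle and exerts no torque about it; angular momentum about the axle is conserved through the impact.
I_p = (2.55)(0.273)² = 0.1900 kg·m². Taking the sense of the wad of gum's angular momentum as positive, L_{wad} = m v R = (0.0144)(12.6)(0.273) = 0.04953 kg·m²/s.
L_i = +I_p ω_p + m v R = +(0.1900)(2.24) + 0.04953 = 0.4752 kg·m²/s.
After sticking, I_f = I_p + m R² = 0.1900 + (0.0144)(0.273)² = 0.1911 kg·m².
ω_f = L_i / I_f = 0.4752 / 0.1911 = 2.487 rad/s.

|ω_f| ≈ 2.49 rad/s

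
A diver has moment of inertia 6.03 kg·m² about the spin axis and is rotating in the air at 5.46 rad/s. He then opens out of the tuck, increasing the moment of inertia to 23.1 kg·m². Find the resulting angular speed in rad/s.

With no external torque about the axis, L is conserved: I₁ω₁ = I₂ω₂.
ω₂ = I₁ω₁ / I₂ = (6.030)(5.46 rad/s) / (23.10) = 1.425 rad/s.

ω₂ ≈ 1.43 rad/s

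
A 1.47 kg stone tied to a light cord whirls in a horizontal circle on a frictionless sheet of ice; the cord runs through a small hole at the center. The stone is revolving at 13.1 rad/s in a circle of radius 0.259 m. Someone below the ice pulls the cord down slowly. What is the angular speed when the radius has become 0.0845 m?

No torque about the axis ⇒ m r₁² ω₁ = m r₂² ω₂.
ω₂ = ω₁ (r₁/r₂)² = (13.1)(0.259/0.0845)² = 123.1 rad/s.

ω₂ ≈ 123 rad/s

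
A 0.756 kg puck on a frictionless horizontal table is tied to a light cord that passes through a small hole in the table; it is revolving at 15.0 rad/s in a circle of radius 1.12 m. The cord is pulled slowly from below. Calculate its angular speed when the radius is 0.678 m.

ω₂ ≈ 40.9 rad/s

No torque about the axis ⇒ m r₁² ω₁ = m r₂² ω₂.
ω₂ = ω₁ (r₁/r₂)² = (15.0)(1.12/0.678)² = 40.93 rad/s.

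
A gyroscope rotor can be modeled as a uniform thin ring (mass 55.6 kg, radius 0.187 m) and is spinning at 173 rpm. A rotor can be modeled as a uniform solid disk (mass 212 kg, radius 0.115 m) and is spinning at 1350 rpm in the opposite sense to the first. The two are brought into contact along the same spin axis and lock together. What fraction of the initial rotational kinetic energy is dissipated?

fraction ≈ 0.723

No external torque acts about the common axis, so total angular momentum is conserved.
Moments of inertia: I_A = (55.6)(0.187)² = 1.944 kg·m²; I_B = ½(212)(0.115)² = 1.402 kg·m².
Taking A's sense as positive: L = (1.944)(173) − (1.402)(1350) = -1556 kg·m²·rpm.
Combined I = 1.944 + 1.402 = 3.346 kg·m².
ω_f = L / I = -1556 / 3.346 = -465.1 rpm.
KE_i = ½ΣIω² = 14330 J; KE_f = ½(3.346)(48.70)² = 3968 J.
Fraction dissipated = (KE_i − KE_f)/KE_i = 0.7230.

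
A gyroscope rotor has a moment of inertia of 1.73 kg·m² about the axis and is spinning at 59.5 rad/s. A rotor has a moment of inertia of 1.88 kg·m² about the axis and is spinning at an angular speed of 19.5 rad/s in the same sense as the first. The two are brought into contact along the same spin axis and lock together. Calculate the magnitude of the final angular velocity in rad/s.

|ω_f| ≈ 38.7 rad/s

No external torque acts about the common axis, so total angular momentum is conserved.
Taking A's sense as positive: L = (1.730)(59.5) + (1.880)(19.5) = 139.6 kg·m²·rad/s.
Combined I = 1.730 + 1.880 = 3.610 kg·m².
ω_f = L / I = 139.6 / 3.610 = 38.67 rad/s.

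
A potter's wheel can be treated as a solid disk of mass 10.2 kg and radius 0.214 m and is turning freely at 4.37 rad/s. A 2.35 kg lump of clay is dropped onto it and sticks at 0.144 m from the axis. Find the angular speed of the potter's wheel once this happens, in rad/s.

ω_f ≈ 3.62 rad/s

The added mass arrives with no angular momentum about the axis, and any external torque about the axis is negligible, so the system's angular momentum is conserved.
I_p = ½(10.2)(0.214)² = 0.2336 kg·m².
Added inertia Σmr² = (2.35)(0.144)² = 0.04873 kg·m²; I_f = 0.2336 + 0.04873 = 0.2823 kg·m².
ω_f = I_p ω_i / I_f = (0.2336)(4.37) / 0.2823 = 3.616 rad/s.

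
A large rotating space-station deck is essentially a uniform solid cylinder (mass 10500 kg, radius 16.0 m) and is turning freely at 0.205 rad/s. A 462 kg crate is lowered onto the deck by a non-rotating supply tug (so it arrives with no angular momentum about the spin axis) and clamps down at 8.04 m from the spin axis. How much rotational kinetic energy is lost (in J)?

The added mass arrives with no angular momentum about the spin axis, and any external torque about the spin axis is negligible, so the system's angular momentum is conserved.
I_p = ½(10500)(16.0)² = 1.344e+06 kg·m².
Added inertia Σmr² = (462)(8.04)² = 29860 kg·m²; I_f = 1.344e+06 + 29860 = 1.374e+06 kg·m².
ω_f = I_p ω_i / I_f = (1.344e+06)(0.205) / 1.374e+06 = 0.2005 rad/s.
KE_i = ½(1.344e+06)(0.2050 rad/s)² = 28240 J; KE_f = ½(1.374e+06)(0.2005)² = 27630 J.

energy lost ≈ 614 J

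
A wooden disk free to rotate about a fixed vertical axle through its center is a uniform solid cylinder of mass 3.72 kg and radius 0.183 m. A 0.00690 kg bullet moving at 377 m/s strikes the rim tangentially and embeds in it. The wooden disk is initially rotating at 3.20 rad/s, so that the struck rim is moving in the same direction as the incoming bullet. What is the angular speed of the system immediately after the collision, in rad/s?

|ω_f| ≈ 10.8 rad/s

About the axle the impulsive forces during the collision are internal, so angular momentum about that axis is conserved.
I_p = ½(3.72)(0.183)² = 0.06229 kg·m². Taking the sense of the bullet's angular momentum as positive, L_{bullet} = m v R = (0.00690)(377)(0.183) = 0.4760 kg·m²/s.
L_i = +I_p ω_p + m v R = +(0.06229)(3.20) + 0.4760 = 0.6754 kg·m²/s.
After sticking, I_f = I_p + m R² = 0.06229 + (0.00690)(0.183)² = 0.06252 kg·m².
ω_f = L_i / I_f = 0.6754 / 0.06252 = 10.80 rad/s.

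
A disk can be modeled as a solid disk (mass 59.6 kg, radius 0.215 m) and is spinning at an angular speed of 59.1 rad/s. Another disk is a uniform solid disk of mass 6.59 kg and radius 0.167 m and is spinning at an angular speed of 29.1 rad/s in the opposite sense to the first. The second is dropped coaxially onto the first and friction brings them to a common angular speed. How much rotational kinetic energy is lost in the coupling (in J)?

No external torque acts about the common axis, so total angular momentum is conserved.
Moments of inertia: I_A = ½(59.6)(0.215)² = 1.378 kg·m²; I_B = ½(6.59)(0.167)² = 0.09189 kg·m².
Taking A's sense as positive: L = (1.378)(59.1) − (0.09189)(29.1) = 78.74 kg·m²·rad/s.
Combined I = 1.378 + 0.09189 = 1.469 kg·m².
ω_f = L / I = 78.74 / 1.469 = 53.58 rad/s.
KE_i = ½ΣIω² = 2445 J; KE_f = ½(1.469)(53.58)² = 2110 J.

ΔKE lost ≈ 335 J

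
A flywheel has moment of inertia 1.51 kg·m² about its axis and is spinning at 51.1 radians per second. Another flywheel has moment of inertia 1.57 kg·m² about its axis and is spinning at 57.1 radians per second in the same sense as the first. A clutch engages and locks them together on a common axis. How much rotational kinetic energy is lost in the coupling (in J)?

No external torque acts about the common axis, so total angular momentum is conserved.
Taking A's sense as positive: L = (1.510)(51.1) + (1.570)(57.1) = 166.8 kg·m²·rad/s.
Combined I = 1.510 + 1.570 = 3.080 kg·m².
ω_f = L / I = 166.8 / 3.080 = 54.16 rad/s.
KE_i = ½ΣIω² = 4531 J; KE_f = ½(3.080)(54.16)² = 4517 J.

ΔKE lost ≈ 13.9 J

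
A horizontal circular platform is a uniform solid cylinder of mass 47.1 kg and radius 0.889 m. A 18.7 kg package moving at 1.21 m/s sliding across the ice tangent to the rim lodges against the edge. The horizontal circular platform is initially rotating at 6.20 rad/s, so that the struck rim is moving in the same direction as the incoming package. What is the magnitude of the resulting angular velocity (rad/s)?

About the central axle the impulsive forces during the collision are internal, so angular momentum about that axis is conserved.
I_p = ½(47.1)(0.889)² = 18.61 kg·m². Taking the sense of the package's angular momentum as positive, L_{package} = m v R = (18.7)(1.21)(0.889) = 20.12 kg·m²/s.
L_i = +I_p ω_p + m v R = +(18.61)(6.20) + 20.12 = 135.5 kg·m²/s.
After sticking, I_f = I_p + m R² = 18.61 + (18.7)(0.889)² = 33.39 kg·m².
ω_f = L_i / I_f = 135.5 / 33.39 = 4.058 rad/s.

|ω_f| ≈ 4.06 rad/s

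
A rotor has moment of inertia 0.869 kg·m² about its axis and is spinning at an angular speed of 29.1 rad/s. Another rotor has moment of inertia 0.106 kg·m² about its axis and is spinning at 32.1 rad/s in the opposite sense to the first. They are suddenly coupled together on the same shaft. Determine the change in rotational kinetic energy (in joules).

The coupling torques are internal; angular momentum about the shared axis is conserved.
Taking A's sense as positive: L = (0.8690)(29.1) − (0.1060)(32.1) = 21.89 kg·m²·rad/s.
Combined I = 0.8690 + 0.1060 = 0.9750 kg·m².
ω_f = L / I = 21.89 / 0.9750 = 22.45 rad/s.
KE_i = ½ΣIω² = 422.6 J; KE_f = ½(0.9750)(22.45)² = 245.6 J.

ΔKE ≈ -177 J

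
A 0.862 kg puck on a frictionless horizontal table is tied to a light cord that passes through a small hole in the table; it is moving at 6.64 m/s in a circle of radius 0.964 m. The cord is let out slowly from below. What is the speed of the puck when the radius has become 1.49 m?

v₂ ≈ 4.30 m/s

Central (radial) force ⇒ zero torque about the center ⇒ m v r is constant.
v₂ = v₁ r₁ / r₂ = (6.64)(0.964) / (1.49) = 4.296 m/s.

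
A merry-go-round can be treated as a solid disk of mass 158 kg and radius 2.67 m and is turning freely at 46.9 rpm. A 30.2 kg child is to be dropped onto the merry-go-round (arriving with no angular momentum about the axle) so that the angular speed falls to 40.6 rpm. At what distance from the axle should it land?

r ≈ 1.70 m

The added mass arrives with no angular momentum about the axle, and any external torque about the axle is negligible, so the system's angular momentum is conserved.
I_p = ½(158)(2.67)² = 563.2 kg·m².
I_p ω_i = (I_p + m r²) ω_f ⇒ m r² = I_p(ω_i/ω_f − 1) = 563.2(46.9/40.6 − 1) = 87.39 kg·m².
r = √(87.39/30.2) = 1.701 m.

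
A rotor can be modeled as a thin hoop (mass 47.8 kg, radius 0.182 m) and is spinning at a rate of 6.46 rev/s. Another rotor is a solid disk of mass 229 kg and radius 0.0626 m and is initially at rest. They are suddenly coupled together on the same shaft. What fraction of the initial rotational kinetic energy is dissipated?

No external torque acts about the common axis, so total angular momentum is conserved.
Moments of inertia: I_A = (47.8)(0.182)² = 1.583 kg·m²; I_B = ½(229)(0.0626)² = 0.4487 kg·m².
Taking A's sense as positive: L = (1.583)(6.46) = 10.23 kg·m²·rev/s.
Combined I = 1.583 + 0.4487 = 2.032 kg·m².
ω_f = L / I = 10.23 / 2.032 = 5.034 rev/s.
KE_i = ½ΣIω² = 1304 J; KE_f = ½(2.032)(31.63)² = 1016 J.
Fraction dissipated = (KE_i − KE_f)/KE_i = 0.2208.

fraction ≈ 0.221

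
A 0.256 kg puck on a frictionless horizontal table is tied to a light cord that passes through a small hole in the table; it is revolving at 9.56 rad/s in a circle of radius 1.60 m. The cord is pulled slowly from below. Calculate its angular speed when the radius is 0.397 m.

No torque about the axis ⇒ m r₁² ω₁ = m r₂² ω₂.
ω₂ = ω₁ (r₁/r₂)² = (9.56)(1.60/0.397)² = 155.3 rad/s.

ω₂ ≈ 155 rad/s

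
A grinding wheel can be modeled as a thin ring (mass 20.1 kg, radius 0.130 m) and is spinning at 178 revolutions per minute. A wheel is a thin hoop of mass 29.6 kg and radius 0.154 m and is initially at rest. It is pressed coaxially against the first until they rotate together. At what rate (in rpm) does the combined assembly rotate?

|ω_f| ≈ 58.0 rpm

The coupling torques are internal; angular momentum about the shared axis is conserved.
Moments of inertia: I_A = (20.1)(0.130)² = 0.3397 kg·m²; I_B = (29.6)(0.154)² = 0.7020 kg·m².
Taking A's sense as positive: L = (0.3397)(178) = 60.46 kg·m²·rpm.
Combined I = 0.3397 + 0.7020 = 1.042 kg·m².
ω_f = L / I = 60.46 / 1.042 = 58.05 rpm.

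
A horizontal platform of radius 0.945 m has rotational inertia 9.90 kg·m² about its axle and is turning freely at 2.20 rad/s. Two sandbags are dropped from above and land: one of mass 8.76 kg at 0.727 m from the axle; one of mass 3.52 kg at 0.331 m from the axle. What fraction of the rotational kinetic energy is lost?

fraction ≈ 0.336

The added mass arrives with no angular momentum about the axle, and any external torque about the axle is negligible, so the system's angular momentum is conserved.
Added inertia Σmr² = (8.76)(0.727)² + (3.52)(0.331)² = 5.016 kg·m²; I_f = 9.900 + 5.016 = 14.92 kg·m².
ω_f = I_p ω_i / I_f = (9.900)(2.20) / 14.92 = 1.460 rad/s.
KE_i = ½(9.900)(2.200 rad/s)² = 23.96 J; KE_f = ½(14.92)(1.460)² = 15.90 J.
Fraction lost = 0.3363.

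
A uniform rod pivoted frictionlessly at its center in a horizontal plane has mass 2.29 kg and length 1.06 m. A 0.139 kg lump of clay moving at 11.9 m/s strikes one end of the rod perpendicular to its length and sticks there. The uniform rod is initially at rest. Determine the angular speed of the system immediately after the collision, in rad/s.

|ω_f| ≈ 3.46 rad/s

About the pivot the impulsive forces during the collision are internal, so angular momentum about that axis is conserved.
I_p = (1/12)(2.29)(1.06)² = 0.2144 kg·m². Taking the sense of the lump of clay's angular momentum as positive, L_{lump} = m v R = (0.139)(11.9)(1.06/2) = 0.8767 kg·m²/s.
L_i = 0 + 0.8767 = 0.8767 kg·m²/s.
After sticking, I_f = I_p + m R² = 0.2144 + (0.139)(1.06/2)² = 0.2535 kg·m².
ω_f = L_i / I_f = 0.8767 / 0.2535 = 3.459 rad/s.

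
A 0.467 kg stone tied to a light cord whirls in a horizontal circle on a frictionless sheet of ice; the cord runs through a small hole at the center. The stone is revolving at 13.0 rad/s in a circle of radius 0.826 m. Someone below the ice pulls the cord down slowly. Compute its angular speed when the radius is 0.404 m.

ω₂ ≈ 54.3 rad/s

The constraining force is radial, so m r² ω about the center is conserved.
ω₂ = ω₁ (r₁/r₂)² = (13.0)(0.826/0.404)² = 54.34 rad/s.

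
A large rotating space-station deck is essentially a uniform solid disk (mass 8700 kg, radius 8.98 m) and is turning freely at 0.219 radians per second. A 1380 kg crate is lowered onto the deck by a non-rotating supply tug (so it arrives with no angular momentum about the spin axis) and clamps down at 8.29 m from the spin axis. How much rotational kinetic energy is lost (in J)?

energy lost ≈ 1790 J

The added mass arrives with no angular momentum about the spin axis, and any external torque about the spin axis is negligible, so the system's angular momentum is conserved.
I_p = ½(8700)(8.98)² = 3.508e+05 kg·m².
Added inertia Σmr² = (1380)(8.29)² = 94840 kg·m²; I_f = 3.508e+05 + 94840 = 4.456e+05 kg·m².
ω_f = I_p ω_i / I_f = (3.508e+05)(0.219) / 4.456e+05 = 0.1724 rad/s.
KE_i = ½(3.508e+05)(0.2190 rad/s)² = 8412 J; KE_f = ½(4.456e+05)(0.1724)² = 6622 J.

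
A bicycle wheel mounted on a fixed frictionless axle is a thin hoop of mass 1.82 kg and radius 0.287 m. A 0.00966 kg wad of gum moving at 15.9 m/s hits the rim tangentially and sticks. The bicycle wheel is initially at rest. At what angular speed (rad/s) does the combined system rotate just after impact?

About the axle the impulsive forces during the collision are internal, so angular momentum about that axis is conserved.
I_p = (1.82)(0.287)² = 0.1499 kg·m². Taking the sense of the wad of gum's angular momentum as positive, L_{wad} = m v R = (0.00966)(15.9)(0.287) = 0.04408 kg·m²/s.
L_i = 0 + 0.04408 = 0.04408 kg·m²/s.
After sticking, I_f = I_p + m R² = 0.1499 + (0.00966)(0.287)² = 0.1507 kg·m².
ω_f = L_i / I_f = 0.04408 / 0.1507 = 0.2925 rad/s.

|ω_f| ≈ 0.292 rad/s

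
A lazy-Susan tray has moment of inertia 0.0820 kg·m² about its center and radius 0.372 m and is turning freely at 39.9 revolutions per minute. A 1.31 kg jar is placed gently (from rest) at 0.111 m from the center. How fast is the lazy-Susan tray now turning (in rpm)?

ω_f ≈ 33.3 rpm

The added mass arrives with no angular momentum about the center, and any external torque about the center is negligible, so the system's angular momentum is conserved.
Added inertia Σmr² = (1.31)(0.111)² = 0.01614 kg·m²; I_f = 0.08200 + 0.01614 = 0.09814 kg·m².
ω_f = I_p ω_i / I_f = (0.08200)(39.9) / 0.09814 = 33.34 rpm.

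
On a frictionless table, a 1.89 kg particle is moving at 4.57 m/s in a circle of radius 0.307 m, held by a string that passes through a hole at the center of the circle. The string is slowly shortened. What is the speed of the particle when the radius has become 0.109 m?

Central (radial) force ⇒ zero torque about the center ⇒ m v r is constant.
v₂ = v₁ r₁ / r₂ = (4.57)(0.307) / (0.109) = 12.87 m/s.

v₂ ≈ 12.9 m/s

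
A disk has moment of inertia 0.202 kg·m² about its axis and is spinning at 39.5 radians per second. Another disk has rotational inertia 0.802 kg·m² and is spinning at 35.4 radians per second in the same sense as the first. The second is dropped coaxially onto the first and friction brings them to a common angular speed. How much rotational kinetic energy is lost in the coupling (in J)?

No external torque acts about the common axis, so total angular momentum is conserved.
Taking A's sense as positive: L = (0.2020)(39.5) + (0.8020)(35.4) = 36.37 kg·m²·rad/s.
Combined I = 0.2020 + 0.8020 = 1.004 kg·m².
ω_f = L / I = 36.37 / 1.004 = 36.22 rad/s.
KE_i = ½ΣIω² = 660.1 J; KE_f = ½(1.004)(36.22)² = 658.7 J.

ΔKE lost ≈ 1.36 J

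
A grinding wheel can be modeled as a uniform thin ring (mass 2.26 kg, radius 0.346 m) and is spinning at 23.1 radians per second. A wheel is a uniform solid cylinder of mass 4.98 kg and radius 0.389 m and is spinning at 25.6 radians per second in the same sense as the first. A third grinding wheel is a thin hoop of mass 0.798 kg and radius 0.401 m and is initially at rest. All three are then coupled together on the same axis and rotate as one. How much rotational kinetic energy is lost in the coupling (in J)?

The coupling torques are internal; angular momentum about the shared axis is conserved.
Moments of inertia: I_A = (2.26)(0.346)² = 0.2706 kg·m²; I_B = ½(4.98)(0.389)² = 0.3768 kg·m²; I_C = (0.798)(0.401)² = 0.1283 kg·m².
Taking A's sense as positive: L = (0.2706)(23.1) + (0.3768)(25.6) = 15.90 kg·m²·rad/s.
Combined I = 0.2706 + 0.3768 + 0.1283 = 0.7757 kg·m².
ω_f = L / I = 15.90 / 0.7757 = 20.49 rad/s.
KE_i = ½ΣIω² = 195.7 J; KE_f = ½(0.7757)(20.49)² = 162.9 J.

ΔKE lost ≈ 32.8 J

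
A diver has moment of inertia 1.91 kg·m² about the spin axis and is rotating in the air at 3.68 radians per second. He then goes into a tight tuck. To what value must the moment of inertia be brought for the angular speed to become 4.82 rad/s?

No external torque acts about the spin axis, so angular momentum is conserved.
I₂ = I₁ω₁ / ω₂ = (1.91)(3.68) / (4.82) = 1.458 kg·m².

I₂ ≈ 1.46 kg·m²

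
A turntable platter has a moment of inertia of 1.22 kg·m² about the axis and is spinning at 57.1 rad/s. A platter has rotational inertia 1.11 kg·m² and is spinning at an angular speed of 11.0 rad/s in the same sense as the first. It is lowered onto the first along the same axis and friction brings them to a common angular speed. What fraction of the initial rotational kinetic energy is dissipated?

fraction ≈ 0.300

No external torque acts about the common axis, so total angular momentum is conserved.
Taking A's sense as positive: L = (1.220)(57.1) + (1.110)(11.0) = 81.87 kg·m²·rad/s.
Combined I = 1.220 + 1.110 = 2.330 kg·m².
ω_f = L / I = 81.87 / 2.330 = 35.14 rad/s.
KE_i = ½ΣIω² = 2056 J; KE_f = ½(2.330)(35.14)² = 1438 J.
Fraction dissipated = (KE_i − KE_f)/KE_i = 0.3004.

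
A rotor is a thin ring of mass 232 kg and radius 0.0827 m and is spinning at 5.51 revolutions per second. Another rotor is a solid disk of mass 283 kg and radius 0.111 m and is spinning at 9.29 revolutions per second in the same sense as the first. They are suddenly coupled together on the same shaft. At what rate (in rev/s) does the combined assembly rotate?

No external torque acts about the common axis, so total angular momentum is conserved.
Moments of inertia: I_A = (232)(0.0827)² = 1.587 kg·m²; I_B = ½(283)(0.111)² = 1.743 kg·m².
Taking A's sense as positive: L = (1.587)(5.51) + (1.743)(9.29) = 24.94 kg·m²·rev/s.
Combined I = 1.587 + 1.743 = 3.330 kg·m².
ω_f = L / I = 24.94 / 3.330 = 7.489 rev/s.

|ω_f| ≈ 7.49 rev/s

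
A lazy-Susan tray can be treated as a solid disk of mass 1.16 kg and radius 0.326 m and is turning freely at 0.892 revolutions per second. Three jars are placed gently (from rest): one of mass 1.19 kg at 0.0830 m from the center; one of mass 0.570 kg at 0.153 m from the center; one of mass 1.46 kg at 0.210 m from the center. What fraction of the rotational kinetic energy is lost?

The added mass arrives with no angular momentum about the center, and any external torque about the center is negligible, so the system's angular momentum is conserved.
I_p = ½(1.16)(0.326)² = 0.06164 kg·m².
Added inertia Σmr² = (1.19)(0.0830)² + (0.570)(0.153)² + (1.46)(0.210)² = 0.08593 kg·m²; I_f = 0.06164 + 0.08593 = 0.1476 kg·m².
ω_f = I_p ω_i / I_f = (0.06164)(0.892) / 0.1476 = 0.3726 rev/s.
KE_i = ½(0.06164)(5.605 rad/s)² = 0.9681 J; KE_f = ½(0.1476)(2.341)² = 0.4044 J.
Fraction lost = 0.5823.

fraction ≈ 0.582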